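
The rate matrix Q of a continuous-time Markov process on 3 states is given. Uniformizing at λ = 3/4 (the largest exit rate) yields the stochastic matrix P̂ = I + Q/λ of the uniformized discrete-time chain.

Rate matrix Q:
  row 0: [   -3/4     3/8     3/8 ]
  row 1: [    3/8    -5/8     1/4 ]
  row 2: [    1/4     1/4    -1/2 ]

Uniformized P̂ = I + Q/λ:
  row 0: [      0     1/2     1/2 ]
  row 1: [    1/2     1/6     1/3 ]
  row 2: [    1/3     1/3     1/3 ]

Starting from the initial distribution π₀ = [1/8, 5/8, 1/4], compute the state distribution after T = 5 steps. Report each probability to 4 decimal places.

π = [0.2949, 0.3248, 0.3803]

t=0: π = [0.1250, 0.6250, 0.2500]
t=1: π = [0.3958, 0.2500, 0.3542]
t=2: π = [0.2431, 0.3576, 0.3993]
t=3: π = [0.3119, 0.3142, 0.3738]
t=4: π = [0.2817, 0.3329, 0.3853]
t=5: π = [0.2949, 0.3248, 0.3803]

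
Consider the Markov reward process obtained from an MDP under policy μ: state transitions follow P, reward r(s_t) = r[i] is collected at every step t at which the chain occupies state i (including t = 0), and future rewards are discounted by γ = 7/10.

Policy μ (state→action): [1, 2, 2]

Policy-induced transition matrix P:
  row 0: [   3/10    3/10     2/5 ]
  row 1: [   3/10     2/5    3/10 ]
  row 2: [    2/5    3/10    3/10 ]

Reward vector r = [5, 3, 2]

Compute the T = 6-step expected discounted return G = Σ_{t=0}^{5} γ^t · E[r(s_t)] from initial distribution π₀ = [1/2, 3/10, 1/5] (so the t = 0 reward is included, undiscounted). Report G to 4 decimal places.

G = 10.2424

t=0: π = [0.5000, 0.3000, 0.2000], E[r] = 3.8000, γ^t·E[r] = 3.800000, running G = 3.800000
t=1: π = [0.3200, 0.3300, 0.3500], E[r] = 3.2900, γ^t·E[r] = 2.303000, running G = 6.103000
t=2: π = [0.3350, 0.3330, 0.3320], E[r] = 3.3380, γ^t·E[r] = 1.635620, running G = 7.738620
t=3: π = [0.3332, 0.3333, 0.3335], E[r] = 3.3329, γ^t·E[r] = 1.143185, running G = 8.881805
t=4: π = [0.3334, 0.3333, 0.3333], E[r] = 3.3334, γ^t·E[r] = 0.800345, running G = 9.682149
t=5: π = [0.3333, 0.3333, 0.3333], E[r] = 3.3333, γ^t·E[r] = 0.560233, running G = 10.242382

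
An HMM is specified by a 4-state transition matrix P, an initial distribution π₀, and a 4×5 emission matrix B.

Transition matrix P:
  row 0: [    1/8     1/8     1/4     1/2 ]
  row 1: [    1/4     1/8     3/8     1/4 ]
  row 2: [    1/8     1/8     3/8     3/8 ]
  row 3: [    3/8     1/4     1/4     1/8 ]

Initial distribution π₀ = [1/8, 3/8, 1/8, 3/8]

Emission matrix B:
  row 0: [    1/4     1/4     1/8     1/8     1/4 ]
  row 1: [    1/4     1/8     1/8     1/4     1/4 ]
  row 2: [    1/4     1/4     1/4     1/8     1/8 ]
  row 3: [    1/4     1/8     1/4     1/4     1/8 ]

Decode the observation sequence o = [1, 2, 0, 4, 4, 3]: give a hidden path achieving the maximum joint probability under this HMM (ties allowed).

t=0: δ = [3.125e-02, 4.688e-02, 3.125e-02, 4.688e-02]  (obs o_0=1)
t=1: δ = [2.197e-03, 1.465e-03, 4.395e-03, 3.906e-03]  ψ = [3, 3, 1, 0]  (obs o_1=2)
t=2: δ = [3.662e-04, 2.441e-04, 4.120e-04, 4.120e-04]  ψ = [3, 3, 2, 2]  (obs o_2=0)
t=3: δ = [3.862e-05, 2.575e-05, 1.931e-05, 2.289e-05]  ψ = [3, 3, 2, 0]  (obs o_3=4)
t=4: δ = [2.146e-06, 1.431e-06, 1.207e-06, 2.414e-06]  ψ = [3, 3, 0, 0]  (obs o_4=4)
t=5: δ = [1.132e-07, 1.509e-07, 7.544e-08, 2.682e-07]  ψ = [3, 3, 3, 0]  (obs o_5=3)
backtrack: best end state = 3; path = [0, 3, 0, 3, 0, 3]

path = [0, 3, 0, 3, 0, 3]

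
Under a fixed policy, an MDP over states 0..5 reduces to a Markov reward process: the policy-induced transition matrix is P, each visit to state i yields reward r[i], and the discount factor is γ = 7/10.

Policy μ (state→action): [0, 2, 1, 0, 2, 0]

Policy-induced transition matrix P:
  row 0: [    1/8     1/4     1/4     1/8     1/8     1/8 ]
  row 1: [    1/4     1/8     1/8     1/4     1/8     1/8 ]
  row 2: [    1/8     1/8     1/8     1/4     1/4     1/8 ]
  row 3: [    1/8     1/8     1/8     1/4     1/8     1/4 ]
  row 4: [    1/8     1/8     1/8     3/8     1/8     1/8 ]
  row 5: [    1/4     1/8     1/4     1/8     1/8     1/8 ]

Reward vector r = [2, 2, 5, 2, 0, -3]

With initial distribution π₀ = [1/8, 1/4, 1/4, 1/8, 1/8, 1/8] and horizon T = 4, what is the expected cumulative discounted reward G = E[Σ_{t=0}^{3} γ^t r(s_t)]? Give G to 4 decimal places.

G = 4.0852

t=0: π = [0.1250, 0.2500, 0.2500, 0.1250, 0.1250, 0.1250], E[r] = 1.8750, γ^t·E[r] = 1.875000, running G = 1.875000
t=1: π = [0.1719, 0.1406, 0.1563, 0.2344, 0.1563, 0.1406], E[r] = 1.4531, γ^t·E[r] = 1.017188, running G = 2.892188
t=2: π = [0.1602, 0.1465, 0.1641, 0.2305, 0.1445, 0.1543], E[r] = 1.4316, γ^t·E[r] = 0.701504, running G = 3.593691
t=3: π = [0.1626, 0.1450, 0.1643, 0.2288, 0.1455, 0.1538], E[r] = 1.4329, γ^t·E[r] = 0.491471, running G = 4.085163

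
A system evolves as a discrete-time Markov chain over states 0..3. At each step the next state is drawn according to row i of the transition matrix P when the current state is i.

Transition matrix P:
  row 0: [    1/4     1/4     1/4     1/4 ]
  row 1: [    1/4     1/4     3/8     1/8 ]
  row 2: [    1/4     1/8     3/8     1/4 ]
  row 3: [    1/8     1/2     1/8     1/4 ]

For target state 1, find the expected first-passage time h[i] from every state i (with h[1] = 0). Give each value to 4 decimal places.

First-step conditioning: h[1] = 0; for i ≠ 1, h[i] = 1 + Σ_k P[i][k]·h[k].
  h[0] = 1 + 1/4·h[0] + 1/4·h[2] + 1/4·h[3]
  h[2] = 1 + 1/4·h[0] + 3/8·h[2] + 1/4·h[3]
  h[3] = 1 + 1/8·h[0] + 1/8·h[2] + 1/4·h[3]
Solving the 3×3 linear system over states ≠ 1 gives exactly h = [32/9, 0, 256/63, 164/63] (h[1] = 0 is the target).

h = [3.5556, 0.0000, 4.0635, 2.6032]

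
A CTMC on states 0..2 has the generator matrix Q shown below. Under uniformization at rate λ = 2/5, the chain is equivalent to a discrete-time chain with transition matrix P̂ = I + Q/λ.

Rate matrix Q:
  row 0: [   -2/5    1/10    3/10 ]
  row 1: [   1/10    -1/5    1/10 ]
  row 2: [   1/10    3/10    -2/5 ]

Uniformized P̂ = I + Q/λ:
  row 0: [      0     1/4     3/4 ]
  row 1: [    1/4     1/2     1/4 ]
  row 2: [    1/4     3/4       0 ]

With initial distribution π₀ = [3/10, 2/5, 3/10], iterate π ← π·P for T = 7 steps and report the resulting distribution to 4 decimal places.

t=0: π = [0.3000, 0.4000, 0.3000]
t=1: π = [0.1750, 0.5000, 0.3250]
t=2: π = [0.2063, 0.5375, 0.2563]
t=3: π = [0.1984, 0.5125, 0.2891]
t=4: π = [0.2004, 0.5227, 0.2770]
t=5: π = [0.1999, 0.5191, 0.2810]
t=6: π = [0.2000, 0.5203, 0.2797]
t=7: π = [0.2000, 0.5199, 0.2801]

π = [0.2000, 0.5199, 0.2801]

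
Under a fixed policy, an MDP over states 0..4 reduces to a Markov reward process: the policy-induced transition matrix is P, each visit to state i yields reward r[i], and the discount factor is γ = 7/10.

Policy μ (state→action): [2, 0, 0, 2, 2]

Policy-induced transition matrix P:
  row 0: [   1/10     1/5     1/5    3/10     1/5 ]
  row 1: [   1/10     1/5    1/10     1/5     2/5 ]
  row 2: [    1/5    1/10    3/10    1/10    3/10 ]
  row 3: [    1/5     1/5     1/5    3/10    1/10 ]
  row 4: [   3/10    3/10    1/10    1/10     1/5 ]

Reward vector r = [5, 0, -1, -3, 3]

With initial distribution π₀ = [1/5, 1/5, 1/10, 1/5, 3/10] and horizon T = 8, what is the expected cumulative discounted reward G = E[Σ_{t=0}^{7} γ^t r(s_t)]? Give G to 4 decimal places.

t=0: π = [0.2000, 0.2000, 0.1000, 0.2000, 0.3000], E[r] = 1.2000, γ^t·E[r] = 1.200000, running G = 1.200000
t=1: π = [0.1900, 0.2200, 0.1600, 0.2000, 0.2300], E[r] = 0.8800, γ^t·E[r] = 0.616000, running G = 1.816000
t=2: π = [0.1820, 0.2070, 0.1710, 0.2000, 0.2400], E[r] = 0.8590, γ^t·E[r] = 0.420910, running G = 2.236910
t=3: π = [0.1851, 0.2069, 0.1724, 0.1971, 0.2385], E[r] = 0.8773, γ^t·E[r] = 0.300914, running G = 2.537824
t=4: π = [0.1847, 0.2066, 0.1727, 0.1971, 0.2389], E[r] = 0.8759, γ^t·E[r] = 0.210301, running G = 2.748125
t=5: π = [0.1848, 0.2066, 0.1727, 0.1970, 0.2389], E[r] = 0.8767, γ^t·E[r] = 0.147346, running G = 2.895471
t=6: π = [0.1847, 0.2066, 0.1727, 0.1970, 0.2389], E[r] = 0.8767, γ^t·E[r] = 0.103137, running G = 2.998608
t=7: π = [0.1848, 0.2066, 0.1727, 0.1970, 0.2389], E[r] = 0.8767, γ^t·E[r] = 0.072198, running G = 3.070806

G = 3.0708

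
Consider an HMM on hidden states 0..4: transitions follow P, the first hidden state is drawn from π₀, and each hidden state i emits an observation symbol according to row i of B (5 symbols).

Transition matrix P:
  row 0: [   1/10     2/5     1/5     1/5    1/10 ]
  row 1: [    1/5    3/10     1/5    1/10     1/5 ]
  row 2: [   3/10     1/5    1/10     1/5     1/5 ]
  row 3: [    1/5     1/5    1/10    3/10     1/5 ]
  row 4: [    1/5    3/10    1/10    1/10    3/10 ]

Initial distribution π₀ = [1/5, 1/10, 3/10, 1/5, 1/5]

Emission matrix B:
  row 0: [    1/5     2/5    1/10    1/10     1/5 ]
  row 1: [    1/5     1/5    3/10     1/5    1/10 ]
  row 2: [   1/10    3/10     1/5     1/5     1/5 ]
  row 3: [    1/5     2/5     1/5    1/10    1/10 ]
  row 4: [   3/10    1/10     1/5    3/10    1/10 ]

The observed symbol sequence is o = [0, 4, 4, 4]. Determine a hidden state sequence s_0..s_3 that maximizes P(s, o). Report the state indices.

t=0: δ = [4.000e-02, 2.000e-02, 3.000e-02, 4.000e-02, 6.000e-02]  (obs o_0=0)
t=1: δ = [2.400e-03, 1.800e-03, 1.600e-03, 1.200e-03, 1.800e-03]  ψ = [4, 4, 0, 3, 4]  (obs o_1=4)
t=2: δ = [9.600e-05, 9.600e-05, 9.600e-05, 4.800e-05, 5.400e-05]  ψ = [2, 0, 0, 0, 4]  (obs o_2=4)
t=3: δ = [5.760e-06, 3.840e-06, 3.840e-06, 1.920e-06, 1.920e-06]  ψ = [2, 0, 0, 0, 1]  (obs o_3=4)
backtrack: best end state = 0; path = [4, 0, 2, 0]

path = [4, 0, 2, 0]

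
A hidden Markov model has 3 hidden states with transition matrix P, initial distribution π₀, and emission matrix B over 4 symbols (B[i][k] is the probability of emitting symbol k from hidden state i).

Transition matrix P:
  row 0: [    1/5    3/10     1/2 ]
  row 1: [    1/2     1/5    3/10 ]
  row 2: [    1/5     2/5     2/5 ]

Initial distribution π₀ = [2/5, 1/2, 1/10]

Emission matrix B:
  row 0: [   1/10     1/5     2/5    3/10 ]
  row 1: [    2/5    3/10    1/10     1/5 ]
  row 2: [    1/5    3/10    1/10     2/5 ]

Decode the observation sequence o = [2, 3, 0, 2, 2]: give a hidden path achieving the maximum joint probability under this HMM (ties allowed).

path = [0, 2, 1, 0, 0]

t=0: δ = [1.600e-01, 5.000e-02, 1.000e-02]  (obs o_0=2)
t=1: δ = [9.600e-03, 9.600e-03, 3.200e-02]  ψ = [0, 0, 0]  (obs o_1=3)
t=2: δ = [6.400e-04, 5.120e-03, 2.560e-03]  ψ = [2, 2, 2]  (obs o_2=0)
t=3: δ = [1.024e-03, 1.024e-04, 1.536e-04]  ψ = [1, 1, 1]  (obs o_3=2)
t=4: δ = [8.192e-05, 3.072e-05, 5.120e-05]  ψ = [0, 0, 0]  (obs o_4=2)
backtrack: best end state = 0; path = [0, 2, 1, 0, 0]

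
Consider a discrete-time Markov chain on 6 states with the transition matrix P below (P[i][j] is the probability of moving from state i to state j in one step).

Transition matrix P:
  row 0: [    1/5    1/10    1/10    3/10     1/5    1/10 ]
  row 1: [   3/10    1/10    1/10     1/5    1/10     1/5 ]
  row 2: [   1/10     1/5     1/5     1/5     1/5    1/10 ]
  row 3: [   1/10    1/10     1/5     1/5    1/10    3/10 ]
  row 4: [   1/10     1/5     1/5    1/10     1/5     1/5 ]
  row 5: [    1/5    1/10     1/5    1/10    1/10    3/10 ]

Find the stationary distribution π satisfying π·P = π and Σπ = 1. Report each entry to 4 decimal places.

Balance equations π_j = Σ_i π_i·P[i][j]:
  π_0 = 1/5·π_0 + 3/10·π_1 + 1/10·π_2 + 1/10·π_3 + 1/10·π_4 + 1/5·π_5
  π_1 = 1/10·π_0 + 1/10·π_1 + 1/5·π_2 + 1/10·π_3 + 1/5·π_4 + 1/10·π_5
  π_2 = 1/10·π_0 + 1/10·π_1 + 1/5·π_2 + 1/5·π_3 + 1/5·π_4 + 1/5·π_5
  π_3 = 3/10·π_0 + 1/5·π_1 + 1/5·π_2 + 1/5·π_3 + 1/10·π_4 + 1/10·π_5
  π_4 = 1/5·π_0 + 1/10·π_1 + 1/5·π_2 + 1/10·π_3 + 1/5·π_4 + 1/10·π_5
  normalize: π_0 + π_1 + π_2 + π_3 + π_4 + π_5 = 1
Solving the linear system gives exactly π = [150/919, 12/91, 14258/83629, 15135/83629, 12393/83629, 17165/83629].

π = [0.1632, 0.1319, 0.1705, 0.1810, 0.1482, 0.2053]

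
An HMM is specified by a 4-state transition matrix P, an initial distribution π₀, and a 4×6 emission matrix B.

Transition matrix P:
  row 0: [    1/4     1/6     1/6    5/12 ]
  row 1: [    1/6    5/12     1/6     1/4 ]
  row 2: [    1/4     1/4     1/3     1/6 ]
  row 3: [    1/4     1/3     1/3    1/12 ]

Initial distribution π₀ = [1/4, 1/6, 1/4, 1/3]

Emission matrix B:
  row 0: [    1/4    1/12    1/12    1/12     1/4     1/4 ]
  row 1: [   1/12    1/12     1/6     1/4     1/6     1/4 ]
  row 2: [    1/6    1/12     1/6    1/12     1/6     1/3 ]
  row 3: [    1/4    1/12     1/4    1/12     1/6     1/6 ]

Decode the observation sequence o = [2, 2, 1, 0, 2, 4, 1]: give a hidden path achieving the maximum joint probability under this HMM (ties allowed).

path = [3, 2, 2, 0, 3, 0, 3]

t=0: δ = [2.083e-02, 2.778e-02, 4.167e-02, 8.333e-02]  (obs o_0=2)
t=1: δ = [1.736e-03, 4.630e-03, 4.630e-03, 2.170e-03]  ψ = [3, 3, 3, 0]  (obs o_1=2)
t=2: δ = [9.645e-05, 1.608e-04, 1.286e-04, 9.645e-05]  ψ = [2, 1, 2, 1]  (obs o_2=1)
t=3: δ = [8.038e-06, 5.582e-06, 7.144e-06, 1.005e-05]  ψ = [2, 1, 2, 0]  (obs o_3=0)
t=4: δ = [2.093e-07, 5.582e-07, 5.582e-07, 8.372e-07]  ψ = [3, 3, 3, 0]  (obs o_4=2)
t=5: δ = [5.233e-08, 4.651e-08, 4.651e-08, 2.326e-08]  ψ = [3, 3, 3, 1]  (obs o_5=4)
t=6: δ = [1.090e-09, 1.615e-09, 1.292e-09, 1.817e-09]  ψ = [0, 1, 2, 0]  (obs o_6=1)
backtrack: best end state = 3; path = [3, 2, 2, 0, 3, 0, 3]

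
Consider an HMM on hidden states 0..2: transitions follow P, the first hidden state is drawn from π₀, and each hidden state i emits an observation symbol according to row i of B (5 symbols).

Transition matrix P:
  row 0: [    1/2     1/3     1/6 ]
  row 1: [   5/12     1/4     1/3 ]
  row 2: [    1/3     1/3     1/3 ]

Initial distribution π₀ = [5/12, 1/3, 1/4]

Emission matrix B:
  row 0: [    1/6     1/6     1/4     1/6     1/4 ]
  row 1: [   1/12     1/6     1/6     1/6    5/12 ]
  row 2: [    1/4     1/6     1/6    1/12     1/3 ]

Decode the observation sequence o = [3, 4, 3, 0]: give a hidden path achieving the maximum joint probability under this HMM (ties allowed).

path = [0, 0, 0, 0]

t=0: δ = [6.944e-02, 5.556e-02, 2.083e-02]  (obs o_0=3)
t=1: δ = [8.681e-03, 9.645e-03, 6.173e-03]  ψ = [0, 0, 1]  (obs o_1=4)
t=2: δ = [7.234e-04, 4.823e-04, 2.679e-04]  ψ = [0, 0, 1]  (obs o_2=3)
t=3: δ = [6.028e-05, 2.009e-05, 4.019e-05]  ψ = [0, 0, 1]  (obs o_3=0)
backtrack: best end state = 0; path = [0, 0, 0, 0]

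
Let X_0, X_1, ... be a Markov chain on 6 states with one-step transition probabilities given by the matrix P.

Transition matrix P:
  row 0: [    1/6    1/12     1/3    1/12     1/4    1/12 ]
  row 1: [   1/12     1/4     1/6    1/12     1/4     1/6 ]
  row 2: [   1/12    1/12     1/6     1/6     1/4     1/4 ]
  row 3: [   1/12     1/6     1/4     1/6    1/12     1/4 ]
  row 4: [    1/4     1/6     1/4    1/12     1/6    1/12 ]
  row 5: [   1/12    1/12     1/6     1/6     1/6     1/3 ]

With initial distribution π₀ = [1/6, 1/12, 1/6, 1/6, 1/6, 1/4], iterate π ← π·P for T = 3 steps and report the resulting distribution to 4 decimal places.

π = [0.1263, 0.1322, 0.2146, 0.1291, 0.1950, 0.2028]

t=0: π = [0.1667, 0.0833, 0.1667, 0.1667, 0.1667, 0.2500]
t=1: π = [0.1250, 0.1250, 0.2222, 0.1319, 0.1875, 0.2083]
t=2: π = [0.1250, 0.1308, 0.2141, 0.1302, 0.1950, 0.2049]
t=3: π = [0.1263, 0.1322, 0.2146, 0.1291, 0.1950, 0.2028]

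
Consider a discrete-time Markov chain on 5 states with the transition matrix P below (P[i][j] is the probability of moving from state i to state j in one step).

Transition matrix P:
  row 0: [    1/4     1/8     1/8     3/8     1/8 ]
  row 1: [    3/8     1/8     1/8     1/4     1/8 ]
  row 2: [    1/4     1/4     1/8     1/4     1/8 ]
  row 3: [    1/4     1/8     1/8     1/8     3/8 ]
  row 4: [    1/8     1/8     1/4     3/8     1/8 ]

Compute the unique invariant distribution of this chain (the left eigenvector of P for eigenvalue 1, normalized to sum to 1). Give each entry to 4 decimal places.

π = [0.2439, 0.1436, 0.1491, 0.2707, 0.1927]

Balance equations π_j = Σ_i π_i·P[i][j]:
  π_0 = 1/4·π_0 + 3/8·π_1 + 1/4·π_2 + 1/4·π_3 + 1/8·π_4
  π_1 = 1/8·π_0 + 1/8·π_1 + 1/4·π_2 + 1/8·π_3 + 1/8·π_4
  π_2 = 1/8·π_0 + 1/8·π_1 + 1/8·π_2 + 1/8·π_3 + 1/4·π_4
  π_3 = 3/8·π_0 + 1/4·π_1 + 1/4·π_2 + 1/8·π_3 + 3/8·π_4
  normalize: π_0 + π_1 + π_2 + π_3 + π_4 = 1
Solving the linear system gives exactly π = [179/734, 369/2569, 383/2569, 1391/5138, 495/2569].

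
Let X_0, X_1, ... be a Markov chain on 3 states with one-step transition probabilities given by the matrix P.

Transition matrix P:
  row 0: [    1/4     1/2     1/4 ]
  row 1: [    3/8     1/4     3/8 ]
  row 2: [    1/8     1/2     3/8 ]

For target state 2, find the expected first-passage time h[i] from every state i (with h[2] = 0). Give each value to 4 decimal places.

h = [3.3333, 3.0000, 0.0000]

First-step conditioning: h[2] = 0; for i ≠ 2, h[i] = 1 + Σ_k P[i][k]·h[k].
  h[0] = 1 + 1/4·h[0] + 1/2·h[1]
  h[1] = 1 + 3/8·h[0] + 1/4·h[1]
Solving the 2×2 linear system over states ≠ 2 gives exactly h = [10/3, 3, 0] (h[2] = 0 is the target).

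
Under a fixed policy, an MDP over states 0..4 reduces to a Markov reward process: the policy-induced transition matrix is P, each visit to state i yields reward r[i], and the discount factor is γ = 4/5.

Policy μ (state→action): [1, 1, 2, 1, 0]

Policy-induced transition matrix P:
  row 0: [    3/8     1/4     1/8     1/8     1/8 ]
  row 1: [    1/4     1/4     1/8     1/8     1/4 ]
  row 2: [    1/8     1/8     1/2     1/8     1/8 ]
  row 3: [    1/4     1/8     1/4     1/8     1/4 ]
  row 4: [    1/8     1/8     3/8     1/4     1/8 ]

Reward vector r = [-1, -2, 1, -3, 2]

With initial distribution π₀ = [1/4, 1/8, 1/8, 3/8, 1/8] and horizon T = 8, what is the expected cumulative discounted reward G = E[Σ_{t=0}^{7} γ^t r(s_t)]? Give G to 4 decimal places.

G = -2.4888

t=0: π = [0.2500, 0.1250, 0.1250, 0.3750, 0.1250], E[r] = -1.2500, γ^t·E[r] = -1.250000, running G = -1.250000
t=1: π = [0.2500, 0.1719, 0.2500, 0.1406, 0.1875], E[r] = -0.3906, γ^t·E[r] = -0.312500, running G = -1.562500
t=2: π = [0.2266, 0.1777, 0.2832, 0.1484, 0.1641], E[r] = -0.4160, γ^t·E[r] = -0.266250, running G = -1.828750
t=3: π = [0.2224, 0.1755, 0.2908, 0.1455, 0.1658], E[r] = -0.3877, γ^t·E[r] = -0.198500, running G = -2.027250
t=4: π = [0.2207, 0.1747, 0.2937, 0.1457, 0.1651], E[r] = -0.3835, γ^t·E[r] = -0.157063, running G = -2.184313
t=5: π = [0.2202, 0.1744, 0.2946, 0.1456, 0.1651], E[r] = -0.3813, γ^t·E[r] = -0.124943, running G = -2.309255
t=6: π = [0.2201, 0.1743, 0.2950, 0.1456, 0.1650], E[r] = -0.3807, γ^t·E[r] = -0.099789, running G = -2.409044
t=7: π = [0.2200, 0.1743, 0.2951, 0.1456, 0.1650], E[r] = -0.3804, γ^t·E[r] = -0.079783, running G = -2.488827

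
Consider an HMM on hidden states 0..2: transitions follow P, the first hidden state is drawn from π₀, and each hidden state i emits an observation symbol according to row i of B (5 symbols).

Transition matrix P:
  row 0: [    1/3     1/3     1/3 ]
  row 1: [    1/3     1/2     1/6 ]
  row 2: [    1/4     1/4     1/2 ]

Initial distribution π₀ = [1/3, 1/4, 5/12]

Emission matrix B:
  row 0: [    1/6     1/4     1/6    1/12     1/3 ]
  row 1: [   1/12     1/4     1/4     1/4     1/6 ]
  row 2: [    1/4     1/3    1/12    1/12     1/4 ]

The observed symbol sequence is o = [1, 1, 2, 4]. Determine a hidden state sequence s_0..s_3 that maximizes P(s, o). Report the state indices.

t=0: δ = [8.333e-02, 6.250e-02, 1.389e-01]  (obs o_0=1)
t=1: δ = [8.681e-03, 8.681e-03, 2.315e-02]  ψ = [2, 2, 2]  (obs o_1=1)
t=2: δ = [9.645e-04, 1.447e-03, 9.645e-04]  ψ = [2, 2, 2]  (obs o_2=2)
t=3: δ = [1.608e-04, 1.206e-04, 1.206e-04]  ψ = [1, 1, 2]  (obs o_3=4)
backtrack: best end state = 0; path = [2, 2, 1, 0]

path = [2, 2, 1, 0]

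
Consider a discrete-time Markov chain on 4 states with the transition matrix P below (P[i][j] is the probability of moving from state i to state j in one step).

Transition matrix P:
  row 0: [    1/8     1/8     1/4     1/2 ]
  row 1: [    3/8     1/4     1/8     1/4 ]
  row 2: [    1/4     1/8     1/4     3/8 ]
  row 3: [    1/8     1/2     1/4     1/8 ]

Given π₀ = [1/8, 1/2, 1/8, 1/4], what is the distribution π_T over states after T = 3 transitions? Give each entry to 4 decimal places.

t=0: π = [0.1250, 0.5000, 0.1250, 0.2500]
t=1: π = [0.2656, 0.2813, 0.1875, 0.2656]
t=2: π = [0.2188, 0.2598, 0.2148, 0.3066]
t=3: π = [0.2168, 0.2725, 0.2175, 0.2932]

π = [0.2168, 0.2725, 0.2175, 0.2932]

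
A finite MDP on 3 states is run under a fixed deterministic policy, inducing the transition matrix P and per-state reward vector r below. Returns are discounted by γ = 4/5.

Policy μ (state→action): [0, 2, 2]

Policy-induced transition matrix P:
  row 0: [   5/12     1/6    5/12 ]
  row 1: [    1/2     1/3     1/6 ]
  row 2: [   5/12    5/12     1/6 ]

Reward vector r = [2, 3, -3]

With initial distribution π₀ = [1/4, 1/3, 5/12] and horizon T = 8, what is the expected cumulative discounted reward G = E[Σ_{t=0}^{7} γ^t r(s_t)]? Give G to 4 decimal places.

t=0: π = [0.2500, 0.3333, 0.4167], E[r] = 0.2500, γ^t·E[r] = 0.250000, running G = 0.250000
t=1: π = [0.4444, 0.3264, 0.2292], E[r] = 1.1806, γ^t·E[r] = 0.944444, running G = 1.194444
t=2: π = [0.4439, 0.2784, 0.2778], E[r] = 0.8895, γ^t·E[r] = 0.569259, running G = 1.763704
t=3: π = [0.4399, 0.2825, 0.2776], E[r] = 0.8943, γ^t·E[r] = 0.457901, running G = 2.221605
t=4: π = [0.4402, 0.2832, 0.2766], E[r] = 0.9000, γ^t·E[r] = 0.368639, running G = 2.590244
t=5: π = [0.4403, 0.2830, 0.2767], E[r] = 0.8994, γ^t·E[r] = 0.294723, running G = 2.884967
t=6: π = [0.4403, 0.2830, 0.2767], E[r] = 0.8994, γ^t·E[r] = 0.235760, running G = 3.120727
t=7: π = [0.4403, 0.2830, 0.2767], E[r] = 0.8994, γ^t·E[r] = 0.188612, running G = 3.309339

G = 3.3093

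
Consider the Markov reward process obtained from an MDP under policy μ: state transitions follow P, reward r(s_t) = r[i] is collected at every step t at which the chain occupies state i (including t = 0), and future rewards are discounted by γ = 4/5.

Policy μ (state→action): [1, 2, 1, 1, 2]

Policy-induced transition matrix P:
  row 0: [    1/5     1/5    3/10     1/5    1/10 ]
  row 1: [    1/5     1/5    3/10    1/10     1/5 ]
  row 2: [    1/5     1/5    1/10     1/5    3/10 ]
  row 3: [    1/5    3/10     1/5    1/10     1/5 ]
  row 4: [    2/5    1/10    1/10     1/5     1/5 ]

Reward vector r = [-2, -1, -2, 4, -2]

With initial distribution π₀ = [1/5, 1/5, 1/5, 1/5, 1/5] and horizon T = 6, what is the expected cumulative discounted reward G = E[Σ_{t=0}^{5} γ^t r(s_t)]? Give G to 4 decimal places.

t=0: π = [0.2000, 0.2000, 0.2000, 0.2000, 0.2000], E[r] = -0.6000, γ^t·E[r] = -0.600000, running G = -0.600000
t=1: π = [0.2400, 0.2000, 0.2000, 0.1600, 0.2000], E[r] = -0.8400, γ^t·E[r] = -0.672000, running G = -1.272000
t=2: π = [0.2400, 0.1960, 0.2040, 0.1640, 0.1960], E[r] = -0.8200, γ^t·E[r] = -0.524800, running G = -1.796800
t=3: π = [0.2392, 0.1968, 0.2036, 0.1640, 0.1964], E[r] = -0.8192, γ^t·E[r] = -0.419430, running G = -2.216230
t=4: π = [0.2393, 0.1968, 0.2036, 0.1639, 0.1964], E[r] = -0.8197, γ^t·E[r] = -0.335757, running G = -2.551988
t=5: π = [0.2393, 0.1967, 0.2036, 0.1639, 0.1964], E[r] = -0.8197, γ^t·E[r] = -0.268586, running G = -2.820574

G = -2.8206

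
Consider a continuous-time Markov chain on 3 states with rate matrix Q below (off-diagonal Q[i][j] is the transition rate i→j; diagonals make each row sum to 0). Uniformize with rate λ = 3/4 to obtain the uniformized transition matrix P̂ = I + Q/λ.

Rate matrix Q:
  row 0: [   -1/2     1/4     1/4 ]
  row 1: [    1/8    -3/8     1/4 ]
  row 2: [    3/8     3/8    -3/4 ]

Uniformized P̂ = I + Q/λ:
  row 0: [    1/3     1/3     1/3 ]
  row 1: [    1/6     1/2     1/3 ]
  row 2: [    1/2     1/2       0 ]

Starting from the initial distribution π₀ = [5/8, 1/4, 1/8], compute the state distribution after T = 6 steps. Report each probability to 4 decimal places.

π = [0.3001, 0.4501, 0.2498]

t=0: π = [0.6250, 0.2500, 0.1250]
t=1: π = [0.3125, 0.3958, 0.2917]
t=2: π = [0.3160, 0.4479, 0.2361]
t=3: π = [0.2980, 0.4473, 0.2546]
t=4: π = [0.3012, 0.4503, 0.2485]
t=5: π = [0.2997, 0.4498, 0.2505]
t=6: π = [0.3001, 0.4501, 0.2498]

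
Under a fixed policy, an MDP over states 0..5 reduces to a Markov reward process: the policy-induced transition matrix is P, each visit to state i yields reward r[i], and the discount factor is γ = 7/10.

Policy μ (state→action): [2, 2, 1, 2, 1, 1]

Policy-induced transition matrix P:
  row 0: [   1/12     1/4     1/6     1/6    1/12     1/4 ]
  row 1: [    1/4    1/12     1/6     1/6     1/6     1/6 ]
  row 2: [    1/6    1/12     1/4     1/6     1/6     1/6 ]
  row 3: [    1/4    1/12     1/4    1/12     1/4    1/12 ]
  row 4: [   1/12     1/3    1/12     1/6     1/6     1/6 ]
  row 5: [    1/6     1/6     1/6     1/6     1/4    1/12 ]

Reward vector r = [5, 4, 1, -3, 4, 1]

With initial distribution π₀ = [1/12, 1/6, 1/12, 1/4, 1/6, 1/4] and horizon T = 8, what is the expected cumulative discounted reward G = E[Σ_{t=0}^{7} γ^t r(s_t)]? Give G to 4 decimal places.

G = 5.8885

t=0: π = [0.0833, 0.1667, 0.0833, 0.2500, 0.1667, 0.2500], E[r] = 1.3333, γ^t·E[r] = 1.333333, running G = 1.333333
t=1: π = [0.1806, 0.1597, 0.1806, 0.1458, 0.2014, 0.1319], E[r] = 2.2222, γ^t·E[r] = 1.555556, running G = 2.888889
t=2: π = [0.1603, 0.1748, 0.1771, 0.1545, 0.1748, 0.1586], E[r] = 2.0718, γ^t·E[r] = 1.015162, running G = 3.904051
t=3: π = [0.1662, 0.1670, 0.1797, 0.1538, 0.1794, 0.1539], E[r] = 2.0886, γ^t·E[r] = 0.716403, running G = 4.620454
t=4: π = [0.1646, 0.1687, 0.1795, 0.1539, 0.1785, 0.1549], E[r] = 2.0845, γ^t·E[r] = 0.500487, running G = 5.120941
t=5: π = [0.1650, 0.1683, 0.1796, 0.1538, 0.1787, 0.1547], E[r] = 2.0853, γ^t·E[r] = 0.350484, running G = 5.471425
t=6: π = [0.1649, 0.1684, 0.1796, 0.1538, 0.1786, 0.1547], E[r] = 2.0852, γ^t·E[r] = 0.245316, running G = 5.716741
t=7: π = [0.1649, 0.1684, 0.1796, 0.1538, 0.1786, 0.1547], E[r] = 2.0852, γ^t·E[r] = 0.171725, running G = 5.888466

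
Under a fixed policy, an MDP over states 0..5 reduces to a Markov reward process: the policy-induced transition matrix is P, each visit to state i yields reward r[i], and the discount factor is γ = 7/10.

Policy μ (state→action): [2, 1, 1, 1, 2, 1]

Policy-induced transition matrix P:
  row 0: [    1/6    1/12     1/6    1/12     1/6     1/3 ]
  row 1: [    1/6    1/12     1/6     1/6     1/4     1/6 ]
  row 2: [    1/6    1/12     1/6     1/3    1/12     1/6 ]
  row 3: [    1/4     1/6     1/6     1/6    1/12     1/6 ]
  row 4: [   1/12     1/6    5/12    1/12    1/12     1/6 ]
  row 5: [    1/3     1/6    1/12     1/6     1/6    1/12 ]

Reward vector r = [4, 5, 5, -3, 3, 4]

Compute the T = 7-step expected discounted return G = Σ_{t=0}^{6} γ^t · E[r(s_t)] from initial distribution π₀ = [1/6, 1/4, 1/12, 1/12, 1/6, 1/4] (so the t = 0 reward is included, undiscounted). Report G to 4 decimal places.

G = 9.8056

t=0: π = [0.1667, 0.2500, 0.0833, 0.0833, 0.1667, 0.2500], E[r] = 3.5833, γ^t·E[r] = 3.583333, running G = 3.583333
t=1: π = [0.2014, 0.1250, 0.1875, 0.1528, 0.1597, 0.1736], E[r] = 3.0833, γ^t·E[r] = 2.158333, running G = 5.741667
t=2: π = [0.1950, 0.1238, 0.1921, 0.1678, 0.1354, 0.1858], E[r] = 3.0058, γ^t·E[r] = 1.472836, running G = 7.214502
t=3: π = [0.2003, 0.1241, 0.1850, 0.1712, 0.1357, 0.1837], E[r] = 2.9754, γ^t·E[r] = 1.020547, running G = 8.235050
t=4: π = [0.2002, 0.1242, 0.1853, 0.1695, 0.1360, 0.1847], E[r] = 2.9870, γ^t·E[r] = 0.717168, running G = 8.952218
t=5: π = [0.2002, 0.1242, 0.1853, 0.1695, 0.1361, 0.1846], E[r] = 2.9867, γ^t·E[r] = 0.501968, running G = 9.454186
t=6: π = [0.2002, 0.1242, 0.1853, 0.1695, 0.1361, 0.1847], E[r] = 2.9868, γ^t·E[r] = 0.351392, running G = 9.805578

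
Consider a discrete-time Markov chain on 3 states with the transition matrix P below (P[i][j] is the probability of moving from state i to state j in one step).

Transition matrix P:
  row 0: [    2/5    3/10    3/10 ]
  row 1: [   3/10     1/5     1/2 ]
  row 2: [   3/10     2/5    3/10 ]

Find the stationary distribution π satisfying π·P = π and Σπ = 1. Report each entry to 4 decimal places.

π = [0.3333, 0.3056, 0.3611]

Balance equations π_j = Σ_i π_i·P[i][j]:
  π_0 = 2/5·π_0 + 3/10·π_1 + 3/10·π_2
  π_1 = 3/10·π_0 + 1/5·π_1 + 2/5·π_2
  normalize: π_0 + π_1 + π_2 = 1
Solving the linear system gives exactly π = [1/3, 11/36, 13/36].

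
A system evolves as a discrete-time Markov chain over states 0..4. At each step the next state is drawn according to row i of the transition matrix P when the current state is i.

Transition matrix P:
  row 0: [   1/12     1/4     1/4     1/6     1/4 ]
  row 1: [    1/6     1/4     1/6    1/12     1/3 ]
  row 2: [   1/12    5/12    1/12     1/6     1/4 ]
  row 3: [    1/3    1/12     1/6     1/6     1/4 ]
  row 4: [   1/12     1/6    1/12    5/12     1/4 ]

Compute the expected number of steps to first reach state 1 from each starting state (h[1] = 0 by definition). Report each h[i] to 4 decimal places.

h = [4.5870, 0.0000, 3.9317, 5.4061, 5.2833]

First-step conditioning: h[1] = 0; for i ≠ 1, h[i] = 1 + Σ_k P[i][k]·h[k].
  h[0] = 1 + 1/12·h[0] + 1/4·h[2] + 1/6·h[3] + 1/4·h[4]
  h[2] = 1 + 1/12·h[0] + 1/12·h[2] + 1/6·h[3] + 1/4·h[4]
  h[3] = 1 + 1/3·h[0] + 1/6·h[2] + 1/6·h[3] + 1/4·h[4]
  h[4] = 1 + 1/12·h[0] + 1/12·h[2] + 5/12·h[3] + 1/4·h[4]
Solving the 4×4 linear system over states ≠ 1 gives exactly h = [1344/293, 0, 1152/293, 1584/293, 1548/293] (h[1] = 0 is the target).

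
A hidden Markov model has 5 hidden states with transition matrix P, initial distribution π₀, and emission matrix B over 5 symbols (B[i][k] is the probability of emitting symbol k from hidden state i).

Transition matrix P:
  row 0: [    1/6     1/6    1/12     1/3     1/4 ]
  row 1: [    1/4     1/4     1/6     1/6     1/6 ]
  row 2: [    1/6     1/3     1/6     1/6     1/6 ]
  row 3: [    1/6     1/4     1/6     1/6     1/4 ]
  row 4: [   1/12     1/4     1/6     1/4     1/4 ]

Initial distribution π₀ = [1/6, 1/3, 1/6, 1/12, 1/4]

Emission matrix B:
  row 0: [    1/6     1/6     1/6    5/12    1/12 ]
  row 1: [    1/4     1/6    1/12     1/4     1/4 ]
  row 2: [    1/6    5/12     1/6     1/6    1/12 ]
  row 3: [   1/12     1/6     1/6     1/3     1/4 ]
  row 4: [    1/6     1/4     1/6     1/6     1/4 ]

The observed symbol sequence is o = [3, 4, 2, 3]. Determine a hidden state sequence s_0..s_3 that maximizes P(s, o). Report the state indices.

path = [1, 1, 0, 3]

t=0: δ = [6.944e-02, 8.333e-02, 2.778e-02, 2.778e-02, 4.167e-02]  (obs o_0=3)
t=1: δ = [1.736e-03, 5.208e-03, 1.157e-03, 5.787e-03, 4.340e-03]  ψ = [1, 1, 1, 0, 0]  (obs o_1=4)
t=2: δ = [2.170e-04, 1.206e-04, 1.608e-04, 1.808e-04, 2.411e-04]  ψ = [1, 3, 3, 4, 3]  (obs o_2=2)
t=3: δ = [1.507e-05, 1.507e-05, 6.698e-06, 2.411e-05, 1.005e-05]  ψ = [0, 4, 4, 0, 4]  (obs o_3=3)
backtrack: best end state = 3; path = [1, 1, 0, 3]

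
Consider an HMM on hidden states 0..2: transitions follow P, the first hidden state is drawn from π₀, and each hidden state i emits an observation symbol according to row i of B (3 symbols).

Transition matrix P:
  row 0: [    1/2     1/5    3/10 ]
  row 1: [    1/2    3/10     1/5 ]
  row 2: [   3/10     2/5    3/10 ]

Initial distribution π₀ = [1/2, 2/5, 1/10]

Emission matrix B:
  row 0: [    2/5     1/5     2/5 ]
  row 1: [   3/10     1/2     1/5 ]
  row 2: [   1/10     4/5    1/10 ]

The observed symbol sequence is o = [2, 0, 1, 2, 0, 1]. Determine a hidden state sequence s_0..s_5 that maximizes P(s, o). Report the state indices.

path = [0, 0, 2, 0, 0, 2]

t=0: δ = [2.000e-01, 8.000e-02, 1.000e-02]  (obs o_0=2)
t=1: δ = [4.000e-02, 1.200e-02, 6.000e-03]  ψ = [0, 0, 0]  (obs o_1=0)
t=2: δ = [4.000e-03, 4.000e-03, 9.600e-03]  ψ = [0, 0, 0]  (obs o_2=1)
t=3: δ = [1.152e-03, 7.680e-04, 2.880e-04]  ψ = [2, 2, 2]  (obs o_3=2)
t=4: δ = [2.304e-04, 6.912e-05, 3.456e-05]  ψ = [0, 0, 0]  (obs o_4=0)
t=5: δ = [2.304e-05, 2.304e-05, 5.530e-05]  ψ = [0, 0, 0]  (obs o_5=1)
backtrack: best end state = 2; path = [0, 0, 2, 0, 0, 2]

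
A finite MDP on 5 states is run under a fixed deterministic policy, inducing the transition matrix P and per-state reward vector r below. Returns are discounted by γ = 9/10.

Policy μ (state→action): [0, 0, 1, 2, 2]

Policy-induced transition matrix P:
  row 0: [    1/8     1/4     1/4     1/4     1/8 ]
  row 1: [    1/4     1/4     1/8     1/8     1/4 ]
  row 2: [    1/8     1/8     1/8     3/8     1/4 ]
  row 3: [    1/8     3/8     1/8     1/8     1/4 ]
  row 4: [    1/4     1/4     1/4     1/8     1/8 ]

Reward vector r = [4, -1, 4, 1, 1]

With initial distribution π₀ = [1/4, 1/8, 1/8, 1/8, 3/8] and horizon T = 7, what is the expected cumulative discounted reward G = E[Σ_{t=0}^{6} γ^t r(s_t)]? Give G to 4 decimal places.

t=0: π = [0.2500, 0.1250, 0.1250, 0.1250, 0.3750], E[r] = 1.8750, γ^t·E[r] = 1.875000, running G = 1.875000
t=1: π = [0.1875, 0.2500, 0.2031, 0.1875, 0.1719], E[r] = 1.6719, γ^t·E[r] = 1.504688, running G = 3.379688
t=2: π = [0.1777, 0.2480, 0.1699, 0.1992, 0.2051], E[r] = 1.5469, γ^t·E[r] = 1.252969, running G = 4.632656
t=3: π = [0.1816, 0.2537, 0.1729, 0.1897, 0.2021], E[r] = 1.5562, γ^t·E[r] = 1.134435, running G = 5.767091
t=4: π = [0.1820, 0.2521, 0.1730, 0.1909, 0.2020], E[r] = 1.5606, γ^t·E[r] = 1.023935, running G = 6.791026
t=5: π = [0.1818, 0.2522, 0.1730, 0.1910, 0.2020], E[r] = 1.5598, γ^t·E[r] = 0.921055, running G = 7.712081
t=6: π = [0.1818, 0.2522, 0.1730, 0.1910, 0.2020], E[r] = 1.5598, γ^t·E[r] = 0.828918, running G = 8.540999

G = 8.5410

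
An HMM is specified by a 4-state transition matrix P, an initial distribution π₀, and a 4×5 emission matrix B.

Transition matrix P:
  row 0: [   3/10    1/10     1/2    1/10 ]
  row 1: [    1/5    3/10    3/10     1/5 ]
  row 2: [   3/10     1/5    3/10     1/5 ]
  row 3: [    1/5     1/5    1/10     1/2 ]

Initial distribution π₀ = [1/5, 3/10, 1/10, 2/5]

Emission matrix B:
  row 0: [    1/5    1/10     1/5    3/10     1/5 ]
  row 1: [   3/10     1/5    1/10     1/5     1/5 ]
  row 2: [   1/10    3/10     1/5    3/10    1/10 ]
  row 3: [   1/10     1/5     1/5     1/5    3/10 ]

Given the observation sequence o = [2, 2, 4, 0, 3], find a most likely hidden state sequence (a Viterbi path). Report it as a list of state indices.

t=0: δ = [4.000e-02, 3.000e-02, 2.000e-02, 8.000e-02]  (obs o_0=2)
t=1: δ = [3.200e-03, 1.600e-03, 4.000e-03, 8.000e-03]  ψ = [3, 3, 0, 3]  (obs o_1=2)
t=2: δ = [3.200e-04, 3.200e-04, 1.600e-04, 1.200e-03]  ψ = [3, 3, 0, 3]  (obs o_2=4)
t=3: δ = [4.800e-05, 7.200e-05, 1.600e-05, 6.000e-05]  ψ = [3, 3, 0, 3]  (obs o_3=0)
t=4: δ = [4.320e-06, 4.320e-06, 7.200e-06, 6.000e-06]  ψ = [0, 1, 0, 3]  (obs o_4=3)
backtrack: best end state = 2; path = [3, 3, 3, 0, 2]

path = [3, 3, 3, 0, 2]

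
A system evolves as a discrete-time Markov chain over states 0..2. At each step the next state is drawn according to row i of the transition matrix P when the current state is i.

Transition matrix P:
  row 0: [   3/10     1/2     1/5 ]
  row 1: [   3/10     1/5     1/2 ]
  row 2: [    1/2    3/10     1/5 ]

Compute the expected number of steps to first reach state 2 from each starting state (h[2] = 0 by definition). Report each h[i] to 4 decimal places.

First-step conditioning: h[2] = 0; for i ≠ 2, h[i] = 1 + Σ_k P[i][k]·h[k].
  h[0] = 1 + 3/10·h[0] + 1/2·h[1]
  h[1] = 1 + 3/10·h[0] + 1/5·h[1]
Solving the 2×2 linear system over states ≠ 2 gives exactly h = [130/41, 100/41, 0] (h[2] = 0 is the target).

h = [3.1707, 2.4390, 0.0000]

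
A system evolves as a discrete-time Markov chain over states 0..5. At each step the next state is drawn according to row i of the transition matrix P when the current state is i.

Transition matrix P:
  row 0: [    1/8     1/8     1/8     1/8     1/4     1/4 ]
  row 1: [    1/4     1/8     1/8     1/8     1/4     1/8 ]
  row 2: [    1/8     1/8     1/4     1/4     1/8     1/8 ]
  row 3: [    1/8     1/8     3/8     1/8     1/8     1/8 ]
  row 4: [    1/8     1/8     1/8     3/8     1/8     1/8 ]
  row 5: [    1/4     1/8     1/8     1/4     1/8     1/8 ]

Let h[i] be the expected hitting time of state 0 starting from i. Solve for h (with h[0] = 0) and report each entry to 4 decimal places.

First-step conditioning: h[0] = 0; for i ≠ 0, h[i] = 1 + Σ_k P[i][k]·h[k].
  h[1] = 1 + 1/8·h[1] + 1/8·h[2] + 1/8·h[3] + 1/4·h[4] + 1/8·h[5]
  h[2] = 1 + 1/8·h[1] + 1/4·h[2] + 1/4·h[3] + 1/8·h[4] + 1/8·h[5]
  h[3] = 1 + 1/8·h[1] + 3/8·h[2] + 1/8·h[3] + 1/8·h[4] + 1/8·h[5]
  h[4] = 1 + 1/8·h[1] + 1/8·h[2] + 3/8·h[3] + 1/8·h[4] + 1/8·h[5]
  h[5] = 1 + 1/8·h[1] + 1/8·h[2] + 1/4·h[3] + 1/8·h[4] + 1/8·h[5]
Solving the 5×5 linear system over states ≠ 0 gives exactly h = [0, 28/5, 32/5, 32/5, 32/5, 28/5] (h[0] = 0 is the target).

h = [0.0000, 5.6000, 6.4000, 6.4000, 6.4000, 5.6000]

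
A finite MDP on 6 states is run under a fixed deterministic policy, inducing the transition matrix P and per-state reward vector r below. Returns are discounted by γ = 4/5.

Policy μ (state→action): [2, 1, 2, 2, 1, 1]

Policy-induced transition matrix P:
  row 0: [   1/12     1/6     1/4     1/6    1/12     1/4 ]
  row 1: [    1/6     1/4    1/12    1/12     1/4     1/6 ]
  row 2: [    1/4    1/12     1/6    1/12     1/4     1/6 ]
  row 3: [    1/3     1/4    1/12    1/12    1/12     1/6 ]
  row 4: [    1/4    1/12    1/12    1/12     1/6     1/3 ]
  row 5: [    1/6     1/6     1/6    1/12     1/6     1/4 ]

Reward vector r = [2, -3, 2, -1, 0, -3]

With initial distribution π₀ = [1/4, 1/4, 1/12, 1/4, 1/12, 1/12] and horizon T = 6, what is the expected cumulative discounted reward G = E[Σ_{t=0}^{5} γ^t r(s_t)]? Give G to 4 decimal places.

G = -2.2213

t=0: π = [0.2500, 0.2500, 0.0833, 0.2500, 0.0833, 0.0833], E[r] = -0.5833, γ^t·E[r] = -0.583333, running G = -0.583333
t=1: π = [0.2014, 0.1944, 0.1389, 0.1042, 0.1528, 0.2083], E[r] = -0.6319, γ^t·E[r] = -0.505556, running G = -1.088889
t=2: π = [0.1916, 0.1672, 0.1458, 0.1001, 0.1690, 0.2263], E[r] = -0.6059, γ^t·E[r] = -0.387778, running G = -1.476667
t=3: π = [0.1936, 0.1627, 0.1463, 0.0993, 0.1685, 0.2296], E[r] = -0.5966, γ^t·E[r] = -0.305457, running G = -1.782123
t=4: π = [0.1933, 0.1623, 0.1469, 0.0995, 0.1680, 0.2300], E[r] = -0.5959, γ^t·E[r] = -0.244064, running G = -2.026188
t=5: π = [0.1934, 0.1622, 0.1470, 0.0994, 0.1680, 0.2299], E[r] = -0.5953, γ^t·E[r] = -0.195064, running G = -2.221252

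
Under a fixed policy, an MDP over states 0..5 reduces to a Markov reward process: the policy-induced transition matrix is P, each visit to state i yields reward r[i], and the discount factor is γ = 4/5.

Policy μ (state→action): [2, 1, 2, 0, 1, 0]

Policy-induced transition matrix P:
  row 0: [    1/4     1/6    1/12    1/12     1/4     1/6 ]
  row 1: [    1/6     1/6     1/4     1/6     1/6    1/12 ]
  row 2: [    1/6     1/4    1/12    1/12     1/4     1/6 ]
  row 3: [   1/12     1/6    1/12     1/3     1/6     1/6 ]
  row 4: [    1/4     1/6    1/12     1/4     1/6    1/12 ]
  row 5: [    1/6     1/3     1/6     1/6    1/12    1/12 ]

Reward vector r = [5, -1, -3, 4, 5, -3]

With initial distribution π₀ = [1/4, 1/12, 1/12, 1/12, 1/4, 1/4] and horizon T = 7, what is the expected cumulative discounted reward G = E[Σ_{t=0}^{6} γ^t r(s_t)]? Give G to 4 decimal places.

G = 6.5388

t=0: π = [0.2500, 0.0833, 0.0833, 0.0833, 0.2500, 0.2500], E[r] = 1.7500, γ^t·E[r] = 1.750000, running G = 1.750000
t=1: π = [0.2014, 0.2153, 0.1181, 0.1736, 0.1736, 0.1181], E[r] = 1.6458, γ^t·E[r] = 1.316667, running G = 3.066667
t=2: π = [0.1834, 0.1962, 0.1291, 0.1834, 0.1834, 0.1244], E[r] = 1.6117, γ^t·E[r] = 1.031481, running G = 4.098148
t=3: π = [0.1820, 0.1982, 0.1264, 0.1865, 0.1823, 0.1247], E[r] = 1.6161, γ^t·E[r] = 0.827432, running G = 4.925580
t=4: π = [0.1815, 0.1980, 0.1267, 0.1872, 0.1820, 0.1246], E[r] = 1.6143, γ^t·E[r] = 0.661236, running G = 5.586816
t=5: π = [0.1814, 0.1980, 0.1267, 0.1874, 0.1820, 0.1246], E[r] = 1.6140, γ^t·E[r] = 0.528887, running G = 6.115703
t=6: π = [0.1813, 0.1980, 0.1267, 0.1874, 0.1820, 0.1246], E[r] = 1.6140, γ^t·E[r] = 0.423089, running G = 6.538793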